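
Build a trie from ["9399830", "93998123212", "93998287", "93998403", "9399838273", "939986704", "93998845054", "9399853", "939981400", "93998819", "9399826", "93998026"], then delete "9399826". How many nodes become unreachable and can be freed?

1

After clearing the end-marker at "9399826", prune upward until reaching a node still needed by another word.
The suffix "6" (1 node) is used only by "9399826"; the node for "939982" still has the child "8", so pruning stops there.
Nodes removed: 1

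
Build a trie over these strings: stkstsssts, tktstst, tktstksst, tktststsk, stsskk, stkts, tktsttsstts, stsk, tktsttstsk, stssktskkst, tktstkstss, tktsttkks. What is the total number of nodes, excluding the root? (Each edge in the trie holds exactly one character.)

51

Count nodes per top-level branch (shared prefixes stored once):
  's'-branch (stkstsssts, stkts, stsk, stsskk, stssktskkst): 23 nodes
  't'-branch (tktstksst, tktstkstss, tktstst, tktststsk, tktsttkks, tktsttsstts, tktsttstsk): 28 nodes
Sum: 51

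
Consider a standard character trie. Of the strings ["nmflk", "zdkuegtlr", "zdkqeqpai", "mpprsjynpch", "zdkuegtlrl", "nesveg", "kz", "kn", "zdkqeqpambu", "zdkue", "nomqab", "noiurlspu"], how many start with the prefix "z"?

Traverse to the node for "z", then collect every word in that subtree.
Matches: "zdkqeqpai", "zdkqeqpambu", "zdkue", "zdkuegtlr", "zdkuegtlrl"
Count: 5

5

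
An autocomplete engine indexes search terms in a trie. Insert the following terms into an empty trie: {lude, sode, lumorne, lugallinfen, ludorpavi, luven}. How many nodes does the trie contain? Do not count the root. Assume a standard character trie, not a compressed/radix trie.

31

Count nodes per top-level branch (shared prefixes stored once):
  'l'-branch (lude, ludorpavi, lugallinfen, lumorne, luven): 27 nodes
  's'-branch (sode): 4 nodes
Sum: 31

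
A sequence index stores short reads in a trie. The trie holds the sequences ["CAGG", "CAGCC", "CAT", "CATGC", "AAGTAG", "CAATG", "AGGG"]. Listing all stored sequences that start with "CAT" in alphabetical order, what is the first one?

Filter for "CAT…" and sort: "CAT", "CATGC"
The 1st is CAT.

CAT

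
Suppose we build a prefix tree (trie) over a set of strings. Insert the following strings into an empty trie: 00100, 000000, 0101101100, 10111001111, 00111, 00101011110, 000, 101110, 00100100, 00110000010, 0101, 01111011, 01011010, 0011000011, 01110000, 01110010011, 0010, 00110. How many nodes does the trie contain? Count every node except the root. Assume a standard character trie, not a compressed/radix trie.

66

Trace insertions, counting only characters that open a new branch:
  "00100" → 5 new (0, 0, 1, 0, 0)
  "000000" → prefix "00" already present; 4 new (0, 0, 0, 0)
  "0101101100" → prefix "0" already present; 9 new (1, 0, 1, 1, 0, 1, 1, 0, 0)
  "10111001111" → 11 new (1, 0, 1, 1, 1, 0, 0, 1, 1, 1, 1)
  "00111" → prefix "001" already present; 2 new (1, 1)
  "00101011110" → prefix "0010" already present; 7 new (1, 0, 1, 1, 1, 1, 0)
  "000" → prefix "000" already present; 0 new (none)
  "101110" → prefix "101110" already present; 0 new (none)
  "00100100" → prefix "00100" already present; 3 new (1, 0, 0)
  "00110000010" → prefix "0011" already present; 7 new (0, 0, 0, 0, 0, 1, 0)
  "0101" → prefix "0101" already present; 0 new (none)
  "01111011" → prefix "01" already present; 6 new (1, 1, 1, 0, 1, 1)
  "01011010" → prefix "0101101" already present; 1 new (0)
  "0011000011" → prefix "00110000" already present; 2 new (1, 1)
  "01110000" → prefix "0111" already present; 4 new (0, 0, 0, 0)
  "01110010011" → prefix "011100" already present; 5 new (1, 0, 0, 1, 1)
  "0010" → prefix "0010" already present; 0 new (none)
  "00110" → prefix "00110" already present; 0 new (none)
Total nodes = 5 + 4 + 9 + 11 + 2 + 7 + 0 + 0 + 3 + 7 + 0 + 6 + 1 + 2 + 4 + 5 + 0 + 0 = 66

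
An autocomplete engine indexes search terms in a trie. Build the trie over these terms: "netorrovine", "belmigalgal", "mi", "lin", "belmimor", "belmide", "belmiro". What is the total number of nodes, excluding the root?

34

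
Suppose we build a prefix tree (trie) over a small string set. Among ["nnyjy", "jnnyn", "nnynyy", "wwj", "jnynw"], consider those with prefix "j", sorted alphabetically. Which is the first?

Filter for "j…" and sort: "jnnyn", "jnynw"
The 1st is jnnyn.

jnnyn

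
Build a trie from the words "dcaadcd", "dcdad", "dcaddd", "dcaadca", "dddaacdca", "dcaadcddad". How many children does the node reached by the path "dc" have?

Follow the path "dc" to its node, then look at its outgoing edges.
Characters that immediately follow "dc" among the stored strings: {a, d}.
That node has 2 child edges.

2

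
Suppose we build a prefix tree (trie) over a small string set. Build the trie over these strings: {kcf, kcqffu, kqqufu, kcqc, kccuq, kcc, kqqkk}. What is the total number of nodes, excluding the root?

18

Trie structure (* marks end of a word):
(root)
└─ k
   ├─ c
   │  ├─ c *
   │  │  └─ u
   │  │     └─ q *
   │  ├─ f *
   │  └─ q
   │     ├─ c *
   │     └─ f
   │        └─ f
   │           └─ u *
   └─ q
      └─ q
         ├─ k
         │  └─ k *
         └─ u
            └─ f
               └─ u *
Counting every labelled node above: 18.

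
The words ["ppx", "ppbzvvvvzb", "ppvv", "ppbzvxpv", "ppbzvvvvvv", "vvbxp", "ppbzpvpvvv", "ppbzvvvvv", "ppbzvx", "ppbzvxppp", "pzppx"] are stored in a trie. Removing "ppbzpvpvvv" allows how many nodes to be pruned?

Walk "ppbzpvpvvv" from the leaf back toward the root, removing each node that no remaining word uses.
The suffix "pvpvvv" (6 nodes) is used only by "ppbzpvpvvv"; the node for "ppbz" still has the child "v", so pruning stops there.
Nodes removed: 6

6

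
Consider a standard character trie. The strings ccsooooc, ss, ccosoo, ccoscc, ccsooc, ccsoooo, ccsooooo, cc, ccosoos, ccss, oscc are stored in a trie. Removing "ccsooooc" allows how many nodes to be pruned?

A node on "ccsooooc"'s path can go only if nothing else ends at it or branches off below it.
The suffix "c" (1 node) is used only by "ccsooooc"; the node for "ccsoooo" still has the child "o", so pruning stops there.
Nodes removed: 1

1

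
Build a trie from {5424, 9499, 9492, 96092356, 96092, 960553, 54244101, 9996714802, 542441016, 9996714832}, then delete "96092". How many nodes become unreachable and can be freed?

After clearing the end-marker at "96092", prune upward until reaching a node still needed by another word.
Every node on "96092" is still needed (e.g. by "96092356"), so nothing is freed.
Nodes removed: 0

0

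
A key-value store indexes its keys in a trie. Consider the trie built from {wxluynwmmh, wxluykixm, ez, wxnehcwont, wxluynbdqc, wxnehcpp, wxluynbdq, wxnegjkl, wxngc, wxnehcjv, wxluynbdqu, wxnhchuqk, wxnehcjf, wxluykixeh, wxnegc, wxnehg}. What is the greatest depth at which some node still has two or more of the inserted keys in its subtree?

9

Equivalently: take the maximum, over all pairs, of their longest common prefix length.
e.g. "wxluynbdq" and "wxluynbdqc" share the prefix "wxluynbdq" of length 9; no pair shares a longer one.
Longest shared-prefix length: 9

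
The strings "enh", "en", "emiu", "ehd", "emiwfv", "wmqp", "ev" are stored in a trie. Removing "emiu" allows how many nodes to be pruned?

A node on "emiu"'s path can go only if nothing else ends at it or branches off below it.
The suffix "u" (1 node) is used only by "emiu"; the node for "emi" still has the child "w", so pruning stops there.
Nodes removed: 1

1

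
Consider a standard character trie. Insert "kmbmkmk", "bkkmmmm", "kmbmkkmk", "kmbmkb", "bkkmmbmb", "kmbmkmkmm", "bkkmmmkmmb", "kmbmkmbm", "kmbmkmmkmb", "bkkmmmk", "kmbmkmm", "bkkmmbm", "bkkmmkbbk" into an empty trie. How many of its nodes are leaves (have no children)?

Leaves are exactly the stored words that no other stored word extends.
Those words: "bkkmmbmb", "bkkmmkbbk", "bkkmmmkmmb", "bkkmmmm", "kmbmkb", "kmbmkkmk", "kmbmkmbm", "kmbmkmkmm", "kmbmkmmkmb"
Leaf count: 9

9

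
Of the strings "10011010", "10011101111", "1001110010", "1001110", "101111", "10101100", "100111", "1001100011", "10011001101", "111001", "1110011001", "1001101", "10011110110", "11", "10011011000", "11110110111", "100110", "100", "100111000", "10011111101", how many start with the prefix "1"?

Filter for entries beginning with "1":
Words under "1": 100, 100110, 1001100011, 10011001101, 1001101, 10011010, 10011011000, 100111, 1001110, 100111000, 1001110010, 10011101111, 10011110110, 10011111101, 10101100, 101111, 11, 111001, 1110011001, 11110110111
Count: 20

20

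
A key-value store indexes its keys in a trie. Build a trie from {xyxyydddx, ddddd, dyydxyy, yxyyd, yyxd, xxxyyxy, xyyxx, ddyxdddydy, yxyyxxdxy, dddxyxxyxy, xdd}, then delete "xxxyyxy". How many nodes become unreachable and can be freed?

6

Walk "xxxyyxy" from the leaf back toward the root, removing each node that no remaining word uses.
The suffix "xxyyxy" (6 nodes) is used only by "xxxyyxy"; the node for "x" still has the child "y", so pruning stops there.
Nodes removed: 6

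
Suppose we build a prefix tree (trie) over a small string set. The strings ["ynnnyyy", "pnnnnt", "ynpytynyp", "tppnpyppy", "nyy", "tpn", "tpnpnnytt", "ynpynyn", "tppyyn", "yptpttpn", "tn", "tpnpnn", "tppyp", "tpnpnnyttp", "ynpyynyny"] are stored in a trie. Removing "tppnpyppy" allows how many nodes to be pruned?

Walk "tppnpyppy" from the leaf back toward the root, removing each node that no remaining word uses.
The suffix "npyppy" (6 nodes) is used only by "tppnpyppy"; the node for "tpp" still has the child "y", so pruning stops there.
Nodes removed: 6

6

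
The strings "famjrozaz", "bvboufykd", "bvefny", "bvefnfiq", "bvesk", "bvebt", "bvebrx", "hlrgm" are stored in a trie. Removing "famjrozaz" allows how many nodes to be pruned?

9

A node on "famjrozaz"'s path can go only if nothing else ends at it or branches off below it.
No other word shares any prefix with "famjrozaz", so all 9 of its nodes go.
Nodes removed: 9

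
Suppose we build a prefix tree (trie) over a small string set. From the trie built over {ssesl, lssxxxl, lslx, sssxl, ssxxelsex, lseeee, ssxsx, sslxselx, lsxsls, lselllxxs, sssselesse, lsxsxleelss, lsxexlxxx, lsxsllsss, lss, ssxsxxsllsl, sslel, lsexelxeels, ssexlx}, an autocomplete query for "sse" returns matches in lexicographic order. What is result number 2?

ssexlx

DFS of the "sse" subtree visits, in order: "ssesl", "ssexlx"
Position 2: ssexlx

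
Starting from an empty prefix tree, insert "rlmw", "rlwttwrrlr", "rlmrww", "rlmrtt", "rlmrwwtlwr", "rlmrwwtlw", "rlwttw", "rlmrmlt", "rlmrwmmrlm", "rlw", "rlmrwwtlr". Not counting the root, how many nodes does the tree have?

Trie structure (* marks end of a word):
(root)
└─ r
   └─ l
      ├─ m
      │  ├─ r
      │  │  ├─ m
      │  │  │  └─ l
      │  │  │     └─ t *
      │  │  ├─ t
      │  │  │  └─ t *
      │  │  └─ w
      │  │     ├─ m
      │  │     │  └─ m
      │  │     │     └─ r
      │  │     │        └─ l
      │  │     │           └─ m *
      │  │     └─ w *
      │  │        └─ t
      │  │           └─ l
      │  │              ├─ r *
      │  │              └─ w *
      │  │                 └─ r *
      │  └─ w *
      └─ w *
         └─ t
            └─ t
               └─ w *
                  └─ r
                     └─ r
                        └─ l
                           └─ r *
Counting every labelled node above: 30.

30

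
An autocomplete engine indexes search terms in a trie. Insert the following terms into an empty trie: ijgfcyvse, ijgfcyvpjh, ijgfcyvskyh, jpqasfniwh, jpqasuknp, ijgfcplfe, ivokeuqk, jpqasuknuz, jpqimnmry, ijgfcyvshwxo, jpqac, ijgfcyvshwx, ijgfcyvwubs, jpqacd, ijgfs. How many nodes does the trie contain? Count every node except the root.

59

Trace insertions, counting only characters that open a new branch:
  "ijgfcyvse" → 9 new (i, j, g, f, c, y, v, s, e)
  "ijgfcyvpjh" → prefix "ijgfcyv" already present; 3 new (p, j, h)
  "ijgfcyvskyh" → prefix "ijgfcyvs" already present; 3 new (k, y, h)
  "jpqasfniwh" → 10 new (j, p, q, a, s, f, n, i, w, h)
  "jpqasuknp" → prefix "jpqas" already present; 4 new (u, k, n, p)
  "ijgfcplfe" → prefix "ijgfc" already present; 4 new (p, l, f, e)
  "ivokeuqk" → prefix "i" already present; 7 new (v, o, k, e, u, q, k)
  "jpqasuknuz" → prefix "jpqasukn" already present; 2 new (u, z)
  "jpqimnmry" → prefix "jpq" already present; 6 new (i, m, n, m, r, y)
  "ijgfcyvshwxo" → prefix "ijgfcyvs" already present; 4 new (h, w, x, o)
  "jpqac" → prefix "jpqa" already present; 1 new (c)
  "ijgfcyvshwx" → prefix "ijgfcyvshwx" already present; 0 new (none)
  "ijgfcyvwubs" → prefix "ijgfcyv" already present; 4 new (w, u, b, s)
  "jpqacd" → prefix "jpqac" already present; 1 new (d)
  "ijgfs" → prefix "ijgf" already present; 1 new (s)
Total nodes = 9 + 3 + 3 + 10 + 4 + 4 + 7 + 2 + 6 + 4 + 1 + 0 + 4 + 1 + 1 = 59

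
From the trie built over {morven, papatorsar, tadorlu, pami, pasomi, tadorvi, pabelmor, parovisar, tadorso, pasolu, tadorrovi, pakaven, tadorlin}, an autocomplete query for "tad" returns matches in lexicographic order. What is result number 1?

DFS of the "tad" subtree visits, in order: "tadorlin", "tadorlu", "tadorrovi", "tadorso", "tadorvi"
The 1st is tadorlin.

tadorlin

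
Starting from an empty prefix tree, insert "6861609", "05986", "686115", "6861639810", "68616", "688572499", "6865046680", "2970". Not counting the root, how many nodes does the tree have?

Count nodes per top-level branch (shared prefixes stored once):
  '0'-branch (05986): 5 nodes
  '2'-branch (2970): 4 nodes
  '6'-branch (686115, 68616, 6861609, 6861639810, 6865046680, 688572499): 28 nodes
Sum: 37

37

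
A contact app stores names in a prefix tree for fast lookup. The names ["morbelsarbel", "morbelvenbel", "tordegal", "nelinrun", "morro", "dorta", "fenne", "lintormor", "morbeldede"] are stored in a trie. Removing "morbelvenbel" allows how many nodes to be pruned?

6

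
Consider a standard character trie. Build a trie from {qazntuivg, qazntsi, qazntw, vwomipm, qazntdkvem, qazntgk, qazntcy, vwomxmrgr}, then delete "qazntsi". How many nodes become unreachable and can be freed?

2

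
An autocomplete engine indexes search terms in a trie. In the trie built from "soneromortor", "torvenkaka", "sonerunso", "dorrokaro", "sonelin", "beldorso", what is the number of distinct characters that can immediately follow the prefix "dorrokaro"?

Walk "dorrokaro" from the root, arriving at one node.
No stored string extends past "dorrokaro".
That node has 0 child edges.

0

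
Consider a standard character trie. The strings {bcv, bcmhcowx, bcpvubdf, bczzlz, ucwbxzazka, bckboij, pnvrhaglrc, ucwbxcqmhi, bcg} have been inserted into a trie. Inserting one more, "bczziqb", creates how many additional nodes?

3

"bczz" is already a path in the trie; the remaining "iqb" must be added.
New nodes needed: |"bczziqb"| − 4 = 7 − 4 = 3.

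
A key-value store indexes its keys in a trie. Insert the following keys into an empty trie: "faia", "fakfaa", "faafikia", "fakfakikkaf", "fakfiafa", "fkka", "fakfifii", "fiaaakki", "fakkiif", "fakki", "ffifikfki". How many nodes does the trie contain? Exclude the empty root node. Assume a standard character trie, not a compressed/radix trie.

Trace insertions, counting only characters that open a new branch:
  "faia" → 4 new (f, a, i, a)
  "fakfaa" → prefix "fa" already present; 4 new (k, f, a, a)
  "faafikia" → prefix "fa" already present; 6 new (a, f, i, k, i, a)
  "fakfakikkaf" → prefix "fakfa" already present; 6 new (k, i, k, k, a, f)
  "fakfiafa" → prefix "fakf" already present; 4 new (i, a, f, a)
  "fkka" → prefix "f" already present; 3 new (k, k, a)
  "fakfifii" → prefix "fakfi" already present; 3 new (f, i, i)
  "fiaaakki" → prefix "f" already present; 7 new (i, a, a, a, k, k, i)
  "fakkiif" → prefix "fak" already present; 4 new (k, i, i, f)
  "fakki" → prefix "fakki" already present; 0 new (none)
  "ffifikfki" → prefix "f" already present; 8 new (f, i, f, i, k, f, k, i)
Total nodes = 4 + 4 + 6 + 6 + 4 + 3 + 3 + 7 + 4 + 0 + 8 = 49

49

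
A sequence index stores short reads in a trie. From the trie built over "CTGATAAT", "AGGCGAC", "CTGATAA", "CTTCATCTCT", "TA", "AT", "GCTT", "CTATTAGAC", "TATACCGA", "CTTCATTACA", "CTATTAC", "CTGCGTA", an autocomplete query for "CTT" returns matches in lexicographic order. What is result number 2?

Words with prefix "CTT", in lexicographic order: "CTTCATCTCT", "CTTCATTACA"
The 2nd is CTTCATTACA.

CTTCATTACA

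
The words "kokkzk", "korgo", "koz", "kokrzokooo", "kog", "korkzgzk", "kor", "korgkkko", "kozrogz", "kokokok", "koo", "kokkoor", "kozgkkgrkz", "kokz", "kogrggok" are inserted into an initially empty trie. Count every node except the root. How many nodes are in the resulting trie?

Insert word by word; a character creates a node only if that edge doesn't already exist:
  "kokkzk" → 6 new (k, o, k, k, z, k)
  "korgo" → prefix "ko" already present; 3 new (r, g, o)
  "koz" → prefix "ko" already present; 1 new (z)
  "kokrzokooo" → prefix "kok" already present; 7 new (r, z, o, k, o, o, o)
  "kog" → prefix "ko" already present; 1 new (g)
  "korkzgzk" → prefix "kor" already present; 5 new (k, z, g, z, k)
  "kor" → prefix "kor" already present; 0 new (none)
  "korgkkko" → prefix "korg" already present; 4 new (k, k, k, o)
  "kozrogz" → prefix "koz" already present; 4 new (r, o, g, z)
  "kokokok" → prefix "kok" already present; 4 new (o, k, o, k)
  "koo" → prefix "ko" already present; 1 new (o)
  "kokkoor" → prefix "kokk" already present; 3 new (o, o, r)
  "kozgkkgrkz" → prefix "koz" already present; 7 new (g, k, k, g, r, k, z)
  "kokz" → prefix "kok" already present; 1 new (z)
  "kogrggok" → prefix "kog" already present; 5 new (r, g, g, o, k)
Total nodes = 6 + 3 + 1 + 7 + 1 + 5 + 0 + 4 + 4 + 4 + 1 + 3 + 7 + 1 + 5 = 52

52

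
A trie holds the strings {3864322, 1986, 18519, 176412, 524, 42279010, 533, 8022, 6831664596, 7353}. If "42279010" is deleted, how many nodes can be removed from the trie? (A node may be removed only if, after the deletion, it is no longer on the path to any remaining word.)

A node on "42279010"'s path can go only if nothing else ends at it or branches off below it.
No other word shares any prefix with "42279010", so all 8 of its nodes go.
Nodes removed: 8

8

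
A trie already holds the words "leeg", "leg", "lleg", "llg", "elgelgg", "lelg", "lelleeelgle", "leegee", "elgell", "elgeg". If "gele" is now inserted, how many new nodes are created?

4

"gele" shares no prefix with any stored word, so all 4 characters open new nodes.
4 − 0 = 4 new nodes.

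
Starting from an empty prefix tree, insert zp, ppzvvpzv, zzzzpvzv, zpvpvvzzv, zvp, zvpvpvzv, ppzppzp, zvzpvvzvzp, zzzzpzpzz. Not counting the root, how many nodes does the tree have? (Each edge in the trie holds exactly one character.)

Count nodes per top-level branch (shared prefixes stored once):
  'p'-branch (ppzppzp, ppzvvpzv): 12 nodes
  'z'-branch (zp, zpvpvvzzv, zvp, zvpvpvzv, zvzpvvzvzp, zzzzpvzv, zzzzpzpzz): 35 nodes
Sum: 47

47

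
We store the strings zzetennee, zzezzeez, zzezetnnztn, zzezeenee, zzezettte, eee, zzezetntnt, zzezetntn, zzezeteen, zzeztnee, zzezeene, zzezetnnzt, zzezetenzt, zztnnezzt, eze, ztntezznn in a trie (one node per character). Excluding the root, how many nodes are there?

Count nodes per top-level branch (shared prefixes stored once):
  'e'-branch (eee, eze): 5 nodes
  'z'-branch (ztntezznn, zzetennee, zzezeene, zzezeenee, zzezeteen, zzezetenzt, zzezetnnzt, zzezetnnztn, zzezetntn, zzezetntnt, zzezettte, zzeztnee, zzezzeez, zztnnezzt): 56 nodes
Sum: 61

61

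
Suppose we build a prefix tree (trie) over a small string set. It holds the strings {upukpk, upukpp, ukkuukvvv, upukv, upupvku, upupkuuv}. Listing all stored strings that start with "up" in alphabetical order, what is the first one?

upukpk

Filter for "up…" and sort: "upukpk", "upukpp", "upukv", "upupkuuv", "upupvku"
Position 1: upukpk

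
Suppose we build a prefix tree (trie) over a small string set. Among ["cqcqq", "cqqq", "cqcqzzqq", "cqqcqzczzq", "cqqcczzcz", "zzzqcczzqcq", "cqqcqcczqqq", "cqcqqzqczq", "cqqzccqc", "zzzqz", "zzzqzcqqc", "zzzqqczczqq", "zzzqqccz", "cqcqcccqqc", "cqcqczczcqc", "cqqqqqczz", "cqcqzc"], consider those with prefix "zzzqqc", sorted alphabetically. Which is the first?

zzzqqccz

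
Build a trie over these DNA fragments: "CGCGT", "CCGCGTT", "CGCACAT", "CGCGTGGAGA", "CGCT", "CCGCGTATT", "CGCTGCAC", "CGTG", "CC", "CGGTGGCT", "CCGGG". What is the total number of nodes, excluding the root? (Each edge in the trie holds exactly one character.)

Trie structure (* marks end of a word):
(root)
└─ C
   ├─ C *
   │  └─ G
   │     ├─ C
   │     │  └─ G
   │     │     └─ T
   │     │        ├─ A
   │     │        │  └─ T
   │     │        │     └─ T *
   │     │        └─ T *
   │     └─ G
   │        └─ G *
   └─ G
      ├─ C
      │  ├─ A
      │  │  └─ C
      │  │     └─ A
      │  │        └─ T *
      │  ├─ G
      │  │  └─ T *
      │  │     └─ G
      │  │        └─ G
      │  │           └─ A
      │  │              └─ G
      │  │                 └─ A *
      │  └─ T *
      │     └─ G
      │        └─ C
      │           └─ A
      │              └─ C *
      ├─ G
      │  └─ T
      │     └─ G
      │        └─ G
      │           └─ C
      │              └─ T *
      └─ T
         └─ G *
Counting every labelled node above: 38.

38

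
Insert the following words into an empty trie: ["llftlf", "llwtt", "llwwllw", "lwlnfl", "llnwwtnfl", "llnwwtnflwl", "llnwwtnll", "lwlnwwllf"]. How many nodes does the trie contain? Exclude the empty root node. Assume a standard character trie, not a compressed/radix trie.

Insert word by word; a character creates a node only if that edge doesn't already exist:
  "llftlf" → 6 new (l, l, f, t, l, f)
  "llwtt" → prefix "ll" already present; 3 new (w, t, t)
  "llwwllw" → prefix "llw" already present; 4 new (w, l, l, w)
  "lwlnfl" → prefix "l" already present; 5 new (w, l, n, f, l)
  "llnwwtnfl" → prefix "ll" already present; 7 new (n, w, w, t, n, f, l)
  "llnwwtnflwl" → prefix "llnwwtnfl" already present; 2 new (w, l)
  "llnwwtnll" → prefix "llnwwtn" already present; 2 new (l, l)
  "lwlnwwllf" → prefix "lwln" already present; 5 new (w, w, l, l, f)
Total nodes = 6 + 3 + 4 + 5 + 7 + 2 + 2 + 5 = 34

34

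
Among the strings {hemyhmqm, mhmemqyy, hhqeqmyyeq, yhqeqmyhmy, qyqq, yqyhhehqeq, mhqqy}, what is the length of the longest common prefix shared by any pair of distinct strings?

Equivalently: take the maximum, over all pairs, of their longest common prefix length.
"mhmemqyy" and "mhqqy" agree on "mh" (2 characters) before diverging; nothing deeper is shared.
Longest shared-prefix length: 2

2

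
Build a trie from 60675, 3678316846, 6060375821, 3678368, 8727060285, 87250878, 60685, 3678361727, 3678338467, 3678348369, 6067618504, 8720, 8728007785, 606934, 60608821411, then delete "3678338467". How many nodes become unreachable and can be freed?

5

A node on "3678338467"'s path can go only if nothing else ends at it or branches off below it.
The suffix "38467" (5 nodes) is used only by "3678338467"; the node for "36783" still has the child "1", so pruning stops there.
Nodes removed: 5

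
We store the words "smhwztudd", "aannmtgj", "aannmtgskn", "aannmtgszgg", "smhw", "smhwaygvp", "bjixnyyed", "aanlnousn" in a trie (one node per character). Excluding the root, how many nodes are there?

43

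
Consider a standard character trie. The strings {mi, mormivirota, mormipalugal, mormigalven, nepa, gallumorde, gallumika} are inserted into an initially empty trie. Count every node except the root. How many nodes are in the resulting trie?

Insert word by word; a character creates a node only if that edge doesn't already exist:
  "mi" → 2 new (m, i)
  "mormivirota" → prefix "m" already present; 10 new (o, r, m, i, v, i, r, o, t, a)
  "mormipalugal" → prefix "mormi" already present; 7 new (p, a, l, u, g, a, l)
  "mormigalven" → prefix "mormi" already present; 6 new (g, a, l, v, e, n)
  "nepa" → 4 new (n, e, p, a)
  "gallumorde" → 10 new (g, a, l, l, u, m, o, r, d, e)
  "gallumika" → prefix "gallum" already present; 3 new (i, k, a)
Total nodes = 2 + 10 + 7 + 6 + 4 + 10 + 3 = 42

42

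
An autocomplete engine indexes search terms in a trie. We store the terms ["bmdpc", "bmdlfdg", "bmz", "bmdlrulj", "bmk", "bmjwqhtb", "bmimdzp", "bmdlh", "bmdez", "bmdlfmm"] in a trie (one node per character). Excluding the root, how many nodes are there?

Trie structure (* marks end of a word):
(root)
└─ b
   └─ m
      ├─ d
      │  ├─ e
      │  │  └─ z *
      │  ├─ l
      │  │  ├─ f
      │  │  │  ├─ d
      │  │  │  │  └─ g *
      │  │  │  └─ m
      │  │  │     └─ m *
      │  │  ├─ h *
      │  │  └─ r
      │  │     └─ u
      │  │        └─ l
      │  │           └─ j *
      │  └─ p
      │     └─ c *
      ├─ i
      │  └─ m
      │     └─ d
      │        └─ z
      │           └─ p *
      ├─ j
      │  └─ w
      │     └─ q
      │        └─ h
      │           └─ t
      │              └─ b *
      ├─ k *
      └─ z *
Counting every labelled node above: 31.

31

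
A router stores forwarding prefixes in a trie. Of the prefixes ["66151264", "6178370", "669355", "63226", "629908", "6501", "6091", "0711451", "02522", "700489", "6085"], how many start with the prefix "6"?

Walk to "6"; the words in its subtree are exactly those with that prefix.
Matches: "6085", "6091", "6178370", "629908", "63226", "6501", "66151264", "669355"
Count: 8

8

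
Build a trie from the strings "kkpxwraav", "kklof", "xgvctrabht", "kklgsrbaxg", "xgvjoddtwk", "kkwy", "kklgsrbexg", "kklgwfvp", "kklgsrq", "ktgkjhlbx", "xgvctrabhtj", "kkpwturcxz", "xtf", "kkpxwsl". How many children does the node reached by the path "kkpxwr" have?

1

Walk "kkpxwr" from the root, arriving at one node.
Characters that immediately follow "kkpxwr" among the stored strings: {a}.
That node has 1 child edge.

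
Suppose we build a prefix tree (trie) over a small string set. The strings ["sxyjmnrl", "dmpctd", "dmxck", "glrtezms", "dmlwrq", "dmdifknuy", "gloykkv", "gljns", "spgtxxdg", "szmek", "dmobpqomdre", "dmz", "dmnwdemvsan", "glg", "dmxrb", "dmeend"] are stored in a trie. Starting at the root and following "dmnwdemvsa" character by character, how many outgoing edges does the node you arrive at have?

Follow the path "dmnwdemvsa" to its node, then look at its outgoing edges.
Characters that immediately follow "dmnwdemvsa" among the stored strings: {n}.
That node has 1 child edge.

1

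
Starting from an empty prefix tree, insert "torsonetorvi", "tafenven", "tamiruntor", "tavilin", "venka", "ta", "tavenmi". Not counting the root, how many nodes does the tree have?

Count nodes per top-level branch (shared prefixes stored once):
  't'-branch (ta, tafenven, tamiruntor, tavenmi, tavilin, torsonetorvi): 36 nodes
  'v'-branch (venka): 5 nodes
Sum: 41

41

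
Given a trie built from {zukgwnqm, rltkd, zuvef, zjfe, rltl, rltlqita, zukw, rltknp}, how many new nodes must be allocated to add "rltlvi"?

2

Walking "rltlvi" from the root, the first 4 characters ("rltl") follow existing edges; "v" is the first miss.
New nodes needed: |"rltlvi"| − 4 = 6 − 4 = 2.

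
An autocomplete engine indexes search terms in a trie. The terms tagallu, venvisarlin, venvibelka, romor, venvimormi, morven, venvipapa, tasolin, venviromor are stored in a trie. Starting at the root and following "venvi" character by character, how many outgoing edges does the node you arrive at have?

5

Follow the path "venvi" to its node, then look at its outgoing edges.
Distinct next characters after "venvi": b, m, p, r, s.
That node has 5 child edges.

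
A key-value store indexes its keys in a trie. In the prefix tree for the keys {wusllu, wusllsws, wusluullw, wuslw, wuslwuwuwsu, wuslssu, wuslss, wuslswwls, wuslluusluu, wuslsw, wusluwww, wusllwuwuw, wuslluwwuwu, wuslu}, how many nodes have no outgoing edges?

A leaf is a node with no children — equivalently, the end of a word that is not a proper prefix of any other stored word.
Those words: "wusllsws", "wuslluusluu", "wuslluwwuwu", "wusllwuwuw", "wuslssu", "wuslswwls", "wusluullw", "wusluwww", "wuslwuwuwsu"
Leaf count: 9

9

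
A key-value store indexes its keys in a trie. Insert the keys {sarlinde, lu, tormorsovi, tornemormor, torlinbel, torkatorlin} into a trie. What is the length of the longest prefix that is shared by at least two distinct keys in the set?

Equivalently: take the maximum, over all pairs, of their longest common prefix length.
"torkatorlin" and "torlinbel" agree on "tor" (3 characters) before diverging; nothing deeper is shared.
Longest shared-prefix length: 3

3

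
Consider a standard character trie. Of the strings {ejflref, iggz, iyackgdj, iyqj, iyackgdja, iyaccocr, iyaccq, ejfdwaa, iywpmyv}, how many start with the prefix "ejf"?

Walk to "ejf"; the words in its subtree are exactly those with that prefix.
Matches: "ejfdwaa", "ejflref"
Count: 2

2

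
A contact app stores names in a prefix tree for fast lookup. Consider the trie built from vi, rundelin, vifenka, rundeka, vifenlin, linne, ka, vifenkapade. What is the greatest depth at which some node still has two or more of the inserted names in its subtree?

The deepest shared node is where two words last agree before diverging.
"vifenka" and "vifenkapade" agree on "vifenka" (7 characters) before diverging; nothing deeper is shared.
Longest shared-prefix length: 7

7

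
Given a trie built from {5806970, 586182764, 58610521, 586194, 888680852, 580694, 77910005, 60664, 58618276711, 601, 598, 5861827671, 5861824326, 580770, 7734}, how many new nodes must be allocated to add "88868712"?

Walking "88868712" from the root, the first 5 characters ("88868") follow existing edges; "7" is the first miss.
So 8 − 5 = 3 new nodes.

3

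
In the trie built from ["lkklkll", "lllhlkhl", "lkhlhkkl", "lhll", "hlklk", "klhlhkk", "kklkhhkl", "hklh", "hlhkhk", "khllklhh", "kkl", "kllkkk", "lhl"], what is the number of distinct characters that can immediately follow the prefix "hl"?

2

The children of the "hl" node are the distinct next characters among strings starting with "hl".
Distinct next characters after "hl": h, k.
That node has 2 child edges.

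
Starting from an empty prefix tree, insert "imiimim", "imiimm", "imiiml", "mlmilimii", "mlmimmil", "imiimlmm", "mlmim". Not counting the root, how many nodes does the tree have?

24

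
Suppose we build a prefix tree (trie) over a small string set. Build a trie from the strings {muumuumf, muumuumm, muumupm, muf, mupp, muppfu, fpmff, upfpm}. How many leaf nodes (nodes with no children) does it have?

7

Leaves are exactly the stored words that no other stored word extends.
Those words: "fpmff", "muf", "muppfu", "muumupm", "muumuumf", "muumuumm", "upfpm"
Leaf count: 7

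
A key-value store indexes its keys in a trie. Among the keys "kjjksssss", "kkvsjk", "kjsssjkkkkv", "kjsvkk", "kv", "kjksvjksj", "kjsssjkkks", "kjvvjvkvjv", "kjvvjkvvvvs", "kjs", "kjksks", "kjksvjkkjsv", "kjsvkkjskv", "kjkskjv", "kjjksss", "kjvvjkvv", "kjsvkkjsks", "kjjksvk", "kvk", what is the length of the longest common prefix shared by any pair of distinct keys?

Equivalently: take the maximum, over all pairs, of their longest common prefix length.
"kjsssjkkkkv" and "kjsssjkkks" agree on "kjsssjkkk" (9 characters) before diverging; nothing deeper is shared.
Longest shared-prefix length: 9

9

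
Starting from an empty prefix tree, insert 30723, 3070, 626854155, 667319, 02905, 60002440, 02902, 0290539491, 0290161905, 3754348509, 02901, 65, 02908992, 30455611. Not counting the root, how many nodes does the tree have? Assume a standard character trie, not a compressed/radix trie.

Count nodes per top-level branch (shared prefixes stored once):
  '0'-branch (02901, 0290161905, 02902, 02905, 0290539491, 02908992): 21 nodes
  '3'-branch (30455611, 3070, 30723, 3754348509): 21 nodes
  '6'-branch (60002440, 626854155, 65, 667319): 22 nodes
Sum: 64

64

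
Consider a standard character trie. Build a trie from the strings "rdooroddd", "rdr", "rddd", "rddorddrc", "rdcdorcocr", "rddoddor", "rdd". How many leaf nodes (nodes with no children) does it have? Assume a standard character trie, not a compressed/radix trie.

Leaves are exactly the stored words that no other stored word extends.
Those words: "rdcdorcocr", "rddd", "rddoddor", "rddorddrc", "rdooroddd", "rdr"
Leaf count: 6

6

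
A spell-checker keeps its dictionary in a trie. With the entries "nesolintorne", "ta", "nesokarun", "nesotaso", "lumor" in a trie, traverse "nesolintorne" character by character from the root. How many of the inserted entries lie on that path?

1

Walk "nesolintorne" from the root; an end-of-word marker is hit whenever a stored word is a prefix of "nesolintorne".
Prefixes of the query that are stored words: "nesolintorne"
Count: 1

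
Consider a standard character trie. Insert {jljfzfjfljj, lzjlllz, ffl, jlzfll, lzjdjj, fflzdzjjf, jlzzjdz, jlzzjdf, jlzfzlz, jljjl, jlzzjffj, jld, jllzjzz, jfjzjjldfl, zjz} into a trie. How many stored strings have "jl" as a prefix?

9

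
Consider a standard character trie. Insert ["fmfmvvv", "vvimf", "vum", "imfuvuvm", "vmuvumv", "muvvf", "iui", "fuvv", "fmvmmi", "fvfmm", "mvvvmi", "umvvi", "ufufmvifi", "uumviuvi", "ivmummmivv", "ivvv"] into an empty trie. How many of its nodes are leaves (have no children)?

Leaves are exactly the stored words that no other stored word extends.
Those words: "fmfmvvv", "fmvmmi", "fuvv", "fvfmm", "imfuvuvm", "iui", "ivmummmivv", "ivvv", "muvvf", "mvvvmi", "ufufmvifi", "umvvi", "uumviuvi", "vmuvumv", "vum", "vvimf"
Leaf count: 16

16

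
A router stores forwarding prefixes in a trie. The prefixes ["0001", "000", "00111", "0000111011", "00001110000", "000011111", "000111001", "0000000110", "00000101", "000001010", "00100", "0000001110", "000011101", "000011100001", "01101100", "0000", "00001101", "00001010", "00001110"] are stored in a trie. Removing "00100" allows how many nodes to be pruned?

2

Walk "00100" from the leaf back toward the root, removing each node that no remaining word uses.
The suffix "00" (2 nodes) is used only by "00100"; the node for "001" still has the child "1", so pruning stops there.
Nodes removed: 2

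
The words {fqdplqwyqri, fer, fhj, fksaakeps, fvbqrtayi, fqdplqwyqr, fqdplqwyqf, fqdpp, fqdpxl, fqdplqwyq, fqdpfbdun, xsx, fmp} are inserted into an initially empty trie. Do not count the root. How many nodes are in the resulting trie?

45

Insert word by word; a character creates a node only if that edge doesn't already exist:
  "fqdplqwyqri" → 11 new (f, q, d, p, l, q, w, y, q, r, i)
  "fer" → prefix "f" already present; 2 new (e, r)
  "fhj" → prefix "f" already present; 2 new (h, j)
  "fksaakeps" → prefix "f" already present; 8 new (k, s, a, a, k, e, p, s)
  "fvbqrtayi" → prefix "f" already present; 8 new (v, b, q, r, t, a, y, i)
  "fqdplqwyqr" → prefix "fqdplqwyqr" already present; 0 new (none)
  "fqdplqwyqf" → prefix "fqdplqwyq" already present; 1 new (f)
  "fqdpp" → prefix "fqdp" already present; 1 new (p)
  "fqdpxl" → prefix "fqdp" already present; 2 new (x, l)
  "fqdplqwyq" → prefix "fqdplqwyq" already present; 0 new (none)
  "fqdpfbdun" → prefix "fqdp" already present; 5 new (f, b, d, u, n)
  "xsx" → 3 new (x, s, x)
  "fmp" → prefix "f" already present; 2 new (m, p)
Total nodes = 11 + 2 + 2 + 8 + 8 + 0 + 1 + 1 + 2 + 0 + 5 + 3 + 2 = 45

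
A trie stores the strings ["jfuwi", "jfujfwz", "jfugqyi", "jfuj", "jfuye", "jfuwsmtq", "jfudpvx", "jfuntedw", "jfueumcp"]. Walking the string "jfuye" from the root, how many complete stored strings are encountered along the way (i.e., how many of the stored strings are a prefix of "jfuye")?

1

Walk "jfuye" from the root; an end-of-word marker is hit whenever a stored word is a prefix of "jfuye".
Prefixes of the query that are stored words: "jfuye"
Count: 1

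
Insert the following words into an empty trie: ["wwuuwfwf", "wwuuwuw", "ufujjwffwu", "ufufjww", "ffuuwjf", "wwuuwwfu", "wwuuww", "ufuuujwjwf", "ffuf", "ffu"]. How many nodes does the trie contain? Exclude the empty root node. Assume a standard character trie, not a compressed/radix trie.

Trace insertions, counting only characters that open a new branch:
  "wwuuwfwf" → 8 new (w, w, u, u, w, f, w, f)
  "wwuuwuw" → prefix "wwuuw" already present; 2 new (u, w)
  "ufujjwffwu" → 10 new (u, f, u, j, j, w, f, f, w, u)
  "ufufjww" → prefix "ufu" already present; 4 new (f, j, w, w)
  "ffuuwjf" → 7 new (f, f, u, u, w, j, f)
  "wwuuwwfu" → prefix "wwuuw" already present; 3 new (w, f, u)
  "wwuuww" → prefix "wwuuww" already present; 0 new (none)
  "ufuuujwjwf" → prefix "ufu" already present; 7 new (u, u, j, w, j, w, f)
  "ffuf" → prefix "ffu" already present; 1 new (f)
  "ffu" → prefix "ffu" already present; 0 new (none)
Total nodes = 8 + 2 + 10 + 4 + 7 + 3 + 0 + 7 + 1 + 0 = 42

42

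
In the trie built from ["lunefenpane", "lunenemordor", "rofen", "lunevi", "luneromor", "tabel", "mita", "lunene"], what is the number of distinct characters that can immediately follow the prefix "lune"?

Walk "lune" from the root, arriving at one node.
Distinct next characters after "lune": f, n, r, v.
That node has 4 child edges.

4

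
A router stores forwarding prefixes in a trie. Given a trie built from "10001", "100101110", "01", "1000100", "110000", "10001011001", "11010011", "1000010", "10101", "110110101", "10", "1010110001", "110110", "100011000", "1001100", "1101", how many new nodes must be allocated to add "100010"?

"100010" is already a full path in the trie; only an end-marker is added.
No new nodes are needed: 0.

0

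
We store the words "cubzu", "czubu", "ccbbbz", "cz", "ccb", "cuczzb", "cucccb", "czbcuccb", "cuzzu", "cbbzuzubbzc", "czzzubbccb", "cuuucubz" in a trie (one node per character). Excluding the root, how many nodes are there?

Trace insertions, counting only characters that open a new branch:
  "cubzu" → 5 new (c, u, b, z, u)
  "czubu" → prefix "c" already present; 4 new (z, u, b, u)
  "ccbbbz" → prefix "c" already present; 5 new (c, b, b, b, z)
  "cz" → prefix "cz" already present; 0 new (none)
  "ccb" → prefix "ccb" already present; 0 new (none)
  "cuczzb" → prefix "cu" already present; 4 new (c, z, z, b)
  "cucccb" → prefix "cuc" already present; 3 new (c, c, b)
  "czbcuccb" → prefix "cz" already present; 6 new (b, c, u, c, c, b)
  "cuzzu" → prefix "cu" already present; 3 new (z, z, u)
  "cbbzuzubbzc" → prefix "c" already present; 10 new (b, b, z, u, z, u, b, b, z, c)
  "czzzubbccb" → prefix "cz" already present; 8 new (z, z, u, b, b, c, c, b)
  "cuuucubz" → prefix "cu" already present; 6 new (u, u, c, u, b, z)
Total nodes = 5 + 4 + 5 + 0 + 0 + 4 + 3 + 6 + 3 + 10 + 8 + 6 = 54

54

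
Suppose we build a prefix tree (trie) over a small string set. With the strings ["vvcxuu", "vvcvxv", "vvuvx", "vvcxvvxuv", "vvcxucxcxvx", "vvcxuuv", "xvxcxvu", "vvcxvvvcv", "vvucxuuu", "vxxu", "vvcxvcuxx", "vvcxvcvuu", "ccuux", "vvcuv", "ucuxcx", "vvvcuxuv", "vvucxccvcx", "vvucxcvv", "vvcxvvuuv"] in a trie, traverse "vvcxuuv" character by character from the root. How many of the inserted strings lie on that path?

Check each prefix of "vvcxuuv" against the stored set — each match is an end-marker on the path.
Prefixes of the query that are stored words: "vvcxuu", "vvcxuuv"
Count: 2

2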